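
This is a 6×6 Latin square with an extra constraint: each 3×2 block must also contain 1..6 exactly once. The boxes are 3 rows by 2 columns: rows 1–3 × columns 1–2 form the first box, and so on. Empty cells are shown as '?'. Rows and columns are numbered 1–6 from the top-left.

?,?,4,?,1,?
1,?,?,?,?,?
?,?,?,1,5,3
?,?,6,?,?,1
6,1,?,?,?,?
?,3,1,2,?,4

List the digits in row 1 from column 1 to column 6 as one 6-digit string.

354612

row 3, column 3 = 2: row 3 has {1,3,5}; col 3 has {1,4,6}; box has {1,4} → only 2 remains.
row 6, column 1 = 5: row 6 has {1,2,3,4}; col 1 has {1,6}; box has {1,3,6} → only 5 remains.
row 6, column 5 = 6: row 6 has {1,2,3,4,5}; col 5 has {1,5}; box has {1,4} → only 6 remains.
row 3, column 1 = 4: row 3 has {1,2,3,5}; col 1 has {1,5,6}; box has {1} → only 4 remains.
row 3, column 2 = 6: row 3 has {1,2,3,4,5}; col 2 has {1,3}; box has {1,4} → only 6 remains.
row 4, column 1 = 2: row 4 has {1,6}; col 1 has {1,4,5,6}; box has {1,3,5,6} → only 2 remains.
row 4, column 2 = 4: row 4 has {1,2,6}; col 2 has {1,3,6}; box has {1,2,3,5,6} → only 4 remains.
row 4, column 5 = 3: row 4 has {1,2,4,6}; col 5 has {1,5,6}; box has {1,4,6} → only 3 remains.
row 5, column 5 = 2: row 5 has {1,6}; col 5 has {1,3,5,6}; box has {1,3,4,6} → only 2 remains.
row 5, column 6 = 5: row 5 has {1,2,6}; col 6 has {1,3,4}; box has {1,2,3,4,6} → only 5 remains.
row 1, column 1 = 3: row 1 has {1,4}; col 1 has {1,2,4,5,6}; box has {1,4,6} → only 3 remains.
row 2, column 5 = 4: row 2 has {1}; col 5 has {1,2,3,5,6}; box has {1,3,5} → only 4 remains.
row 4, column 4 = 5: row 4 has {1,2,3,4,6}; col 4 has {1,2}; box has {1,2,6} → only 5 remains.
row 5, column 3 = 3: row 5 has {1,2,5,6}; col 3 has {1,2,4,6}; box has {1,2,5,6} → only 3 remains.
row 5, column 4 = 4: row 5 has {1,2,3,5,6}; col 4 has {1,2,5}; box has {1,2,3,5,6} → only 4 remains.
row 1, column 4 = 6: row 1 has {1,3,4}; col 4 has {1,2,4,5}; box has {1,2,4} → only 6 remains.
row 1, column 6 = 2: row 1 has {1,3,4,6}; col 6 has {1,3,4,5}; box has {1,3,4,5} → only 2 remains.
row 2, column 3 = 5: row 2 has {1,4}; col 3 has {1,2,3,4,6}; box has {1,2,4,6} → only 5 remains.
row 2, column 4 = 3: row 2 has {1,4,5}; col 4 has {1,2,4,5,6}; box has {1,2,4,5,6} → only 3 remains.
row 2, column 6 = 6: row 2 has {1,3,4,5}; col 6 has {1,2,3,4,5}; box has {1,2,3,4,5} → only 6 remains.
row 1, column 2 = 5: row 1 has {1,2,3,4,6}; col 2 has {1,3,4,6}; box has {1,3,4,6} → only 5 remains.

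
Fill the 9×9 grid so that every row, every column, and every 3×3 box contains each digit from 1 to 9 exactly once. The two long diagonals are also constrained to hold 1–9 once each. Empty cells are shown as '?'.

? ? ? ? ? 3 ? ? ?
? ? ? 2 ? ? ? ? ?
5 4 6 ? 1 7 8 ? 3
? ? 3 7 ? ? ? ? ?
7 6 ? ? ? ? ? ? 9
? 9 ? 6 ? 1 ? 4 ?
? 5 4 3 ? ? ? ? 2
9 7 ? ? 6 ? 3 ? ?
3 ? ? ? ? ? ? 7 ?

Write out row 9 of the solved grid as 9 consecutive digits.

382159674

R3C4 = 9: row 3 has {1,3,4,5,6,7,8}; col 4 has {2,3,6,7}; box has {1,2,3,7} → only 9 remains.
R3C8 = 2: row 3 has {1,3,4,5,6,7,8,9}; col 8 has {4,7}; box has {3,8} → only 2 remains.
R7C7 = 9: row 7 has {2,3,4,5}; col 7 has {3,8}; box has {2,3,7}; main diagonal has {1,6,7} → only 9 remains.
R7C6 = 8: row 7 has {2,3,4,5,9}; col 6 has {1,3,7}; box has {3,6} → only 8 remains.
R7C5 = 7: row 7 has {2,3,4,5,8,9}; col 5 has {1,6}; box has {3,6,8} → only 7 remains.
R2C2 = 3: in row 2, 3 can only go here (every other open cell in that row sees a 3).
R5C8 = 3: in row 5, 3 can only go here (every other open cell in that row sees a 3).
R6C5 = 3: in row 6, 3 can only go here (every other open cell in that row sees a 3).
R9C7 = 6: in row 9, 6 can only go here (every other open cell in that row sees a 6).
R7C8 = 1: row 7 has {2,3,4,5,7,8,9}; col 8 has {2,3,4,7}; box has {2,3,6,7,9} → only 1 remains.
R7C1 = 6: row 7 has {1,2,3,4,5,7,8,9}; col 1 has {3,5,7,9}; box has {3,4,5,7,9} → only 6 remains.
R1C8 = 6: in row 1, 6 can only go here (every other open cell in that row sees a 6).
R1C3 = 9: in row 1, 9 can only go here (every other open cell in that row sees a 9).
R1C7 = 7: in row 1, 7 can only go here (every other open cell in that row sees a 7).
R2C6 = 6: in row 2, 6 can only go here (every other open cell in that row sees a 6).
R2C3 = 7: in row 2, 7 can only go here (every other open cell in that row sees a 7).
R2C8 = 9: in row 2, 9 can only go here (every other open cell in that row sees a 9).
R4C9 = 6: in row 4, 6 can only go here (every other open cell in that row sees a 6).
R4C5 = 9: in row 4, 9 can only go here (every other open cell in that row sees a 9).
R4C1 = 4: in row 4, 4 can only go here (every other open cell in that row sees a 4).
R6C9 = 7: in row 6, 7 can only go here (every other open cell in that row sees a 7).
R9C6 = 9: in row 9, 9 can only go here (every other open cell in that row sees a 9).
R2C1 = 1: in column 1, 1 can only go here (every other open cell in that column sees a 1).
R1C9 = 1: in row 1, 1 can only go here (every other open cell in that row sees a 1).
R2C5 = 8: in row 2, 8 can only go here (every other open cell in that row sees an 8).
R5C4 = 8: in column 4, 8 can only go here (every other open cell in that column sees an 8).
R5C6 = 4: in row 5, 4 can only go here (every other open cell in that row sees a 4).
R2C7 = 4: in column 7, 4 can only go here (every other open cell in that column sees a 4).
R2C9 = 5: row 2 has {1,2,3,4,6,7,8,9}; col 9 has {1,2,3,6,7,9}; box has {1,2,3,4,6,7,8,9} → only 5 remains.
R4C8 = 8: in box 6, 8 can only go here (every other open cell in that box sees an 8).
R8C8 = 5: row 8 has {3,6,7,9}; col 8 has {1,2,3,4,6,7,8,9}; box has {1,2,3,6,7,9}; main diagonal has {1,3,6,7,9} → only 5 remains.
R5C5 = 2: row 5 has {3,4,6,7,8,9}; col 5 has {1,3,6,7,8,9}; box has {1,3,4,6,7,8,9}; main diagonal has {1,3,5,6,7,9}; anti-diagonal has {1,3,4,6,7,8,9} → only 2 remains.
R8C6 = 2: row 8 has {3,5,6,7,9}; col 6 has {1,3,4,6,7,8,9}; box has {3,6,7,8,9} → only 2 remains.
R1C1 = 8: row 1 has {1,3,6,7,9}; col 1 has {1,3,4,5,6,7,9}; box has {1,3,4,5,6,7,9}; main diagonal has {1,2,3,5,6,7,9} → only 8 remains.
R1C2 = 2: row 1 has {1,3,6,7,8,9}; col 2 has {3,4,5,6,7,9}; box has {1,3,4,5,6,7,8,9} → only 2 remains.
R4C2 = 1: row 4 has {3,4,6,7,8,9}; col 2 has {2,3,4,5,6,7,9}; box has {3,4,6,7,9} → only 1 remains.
R4C6 = 5: row 4 has {1,3,4,6,7,8,9}; col 6 has {1,2,3,4,6,7,8,9}; box has {1,2,3,4,6,7,8,9}; anti-diagonal has {1,2,3,4,6,7,8,9} → only 5 remains.
R4C7 = 2: row 4 has {1,3,4,5,6,7,8,9}; col 7 has {3,4,6,7,8,9}; box has {3,4,6,7,8,9} → only 2 remains.
R5C3 = 5: row 5 has {2,3,4,6,7,8,9}; col 3 has {3,4,6,7,9}; box has {1,3,4,6,7,9} → only 5 remains.
R5C7 = 1: row 5 has {2,3,4,5,6,7,8,9}; col 7 has {2,3,4,6,7,8,9}; box has {2,3,4,6,7,8,9} → only 1 remains.
R6C1 = 2: row 6 has {1,3,4,6,7,9}; col 1 has {1,3,4,5,6,7,8,9}; box has {1,3,4,5,6,7,9} → only 2 remains.
R6C3 = 8: row 6 has {1,2,3,4,6,7,9}; col 3 has {3,4,5,6,7,9}; box has {1,2,3,4,5,6,7,9} → only 8 remains.
R6C7 = 5: row 6 has {1,2,3,4,6,7,8,9}; col 7 has {1,2,3,4,6,7,8,9}; box has {1,2,3,4,6,7,8,9} → only 5 remains.
R8C3 = 1: row 8 has {2,3,5,6,7,9}; col 3 has {3,4,5,6,7,8,9}; box has {3,4,5,6,7,9} → only 1 remains.
R8C4 = 4: row 8 has {1,2,3,5,6,7,9}; col 4 has {2,3,6,7,8,9}; box has {2,3,6,7,8,9} → only 4 remains.
R8C9 = 8: row 8 has {1,2,3,4,5,6,7,9}; col 9 has {1,2,3,5,6,7,9}; box has {1,2,3,5,6,7,9} → only 8 remains.
R9C2 = 8: row 9 has {3,6,7,9}; col 2 has {1,2,3,4,5,6,7,9}; box has {1,3,4,5,6,7,9} → only 8 remains.
R9C3 = 2: row 9 has {3,6,7,8,9}; col 3 has {1,3,4,5,6,7,8,9}; box has {1,3,4,5,6,7,8,9} → only 2 remains.
R9C5 = 5: row 9 has {2,3,6,7,8,9}; col 5 has {1,2,3,6,7,8,9}; box has {2,3,4,6,7,8,9} → only 5 remains.
R9C9 = 4: row 9 has {2,3,5,6,7,8,9}; col 9 has {1,2,3,5,6,7,8,9}; box has {1,2,3,5,6,7,8,9}; main diagonal has {1,2,3,5,6,7,8,9} → only 4 remains.
R1C4 = 5: row 1 has {1,2,3,6,7,8,9}; col 4 has {2,3,4,6,7,8,9}; box has {1,2,3,6,7,8,9} → only 5 remains.
R1C5 = 4: row 1 has {1,2,3,5,6,7,8,9}; col 5 has {1,2,3,5,6,7,8,9}; box has {1,2,3,5,6,7,8,9} → only 4 remains.
R9C4 = 1: row 9 has {2,3,4,5,6,7,8,9}; col 4 has {2,3,4,5,6,7,8,9}; box has {2,3,4,5,6,7,8,9} → only 1 remains.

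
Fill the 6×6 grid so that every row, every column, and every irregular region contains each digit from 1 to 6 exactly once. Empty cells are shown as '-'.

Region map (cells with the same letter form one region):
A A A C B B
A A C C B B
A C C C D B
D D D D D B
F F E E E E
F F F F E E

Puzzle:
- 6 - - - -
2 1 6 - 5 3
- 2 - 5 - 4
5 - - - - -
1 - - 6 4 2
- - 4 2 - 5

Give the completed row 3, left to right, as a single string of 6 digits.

321564

r1c6 = 1 (sole candidate).
r2c4 = 4 (sole candidate).
r3c1 = 3: row 3 has {2,4,5}; col 1 has {1,2,5}; region has {1,2,6} → only 3 remains.
r3c3 = 1: row 3 has {2,3,4,5}; col 3 has {4,6}; region has {2,4,5,6} → only 1 remains.
r3c5 = 6: row 3 has {1,2,3,4,5}; col 5 has {4,5}; region has {5} → only 6 remains.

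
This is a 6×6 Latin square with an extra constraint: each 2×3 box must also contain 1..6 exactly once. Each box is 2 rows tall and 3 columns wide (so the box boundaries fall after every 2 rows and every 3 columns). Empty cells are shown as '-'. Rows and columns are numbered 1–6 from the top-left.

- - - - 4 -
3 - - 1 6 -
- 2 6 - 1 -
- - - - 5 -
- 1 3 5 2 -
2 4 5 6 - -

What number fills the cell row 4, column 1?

row 2, column 2 = 5: row 2 has {1,3,6}; col 2 has {1,2,4}; box has {3} → only 5 remains.
row 2, column 6 = 2: row 2 has {1,3,5,6}; col 6 has {}; box has {1,4,6} → only 2 remains.
row 4, column 2 = 3: row 4 has {5}; col 2 has {1,2,4,5}; box has {2,6} → only 3 remains.
row 5, column 1 = 6: row 5 has {1,2,3,5}; col 1 has {2,3}; box has {1,2,3,4,5} → only 6 remains.
row 5, column 6 = 4: row 5 has {1,2,3,5,6}; col 6 has {2}; box has {2,5,6} → only 4 remains.
row 6, column 5 = 3: row 6 has {2,4,5,6}; col 5 has {1,2,4,5,6}; box has {2,4,5,6} → only 3 remains.
row 6, column 6 = 1: row 6 has {2,3,4,5,6}; col 6 has {2,4}; box has {2,3,4,5,6} → only 1 remains.
row 1, column 1 = 1: row 1 has {4}; col 1 has {2,3,6}; box has {3,5} → only 1 remains.
row 1, column 2 = 6: row 1 has {1,4}; col 2 has {1,2,3,4,5}; box has {1,3,5} → only 6 remains.
row 1, column 3 = 2: row 1 has {1,4,6}; col 3 has {3,5,6}; box has {1,3,5,6} → only 2 remains.
row 1, column 4 = 3: row 1 has {1,2,4,6}; col 4 has {1,5,6}; box has {1,2,4,6} → only 3 remains.
row 1, column 6 = 5: row 1 has {1,2,3,4,6}; col 6 has {1,2,4}; box has {1,2,3,4,6} → only 5 remains.
row 2, column 3 = 4: row 2 has {1,2,3,5,6}; col 3 has {2,3,5,6}; box has {1,2,3,5,6} → only 4 remains.
row 3, column 4 = 4: row 3 has {1,2,6}; col 4 has {1,3,5,6}; box has {1,5} → only 4 remains.
row 3, column 6 = 3: row 3 has {1,2,4,6}; col 6 has {1,2,4,5}; box has {1,4,5} → only 3 remains.
row 4, column 1 = 4: row 4 has {3,5}; col 1 has {1,2,3,6}; box has {2,3,6} → only 4 remains.

4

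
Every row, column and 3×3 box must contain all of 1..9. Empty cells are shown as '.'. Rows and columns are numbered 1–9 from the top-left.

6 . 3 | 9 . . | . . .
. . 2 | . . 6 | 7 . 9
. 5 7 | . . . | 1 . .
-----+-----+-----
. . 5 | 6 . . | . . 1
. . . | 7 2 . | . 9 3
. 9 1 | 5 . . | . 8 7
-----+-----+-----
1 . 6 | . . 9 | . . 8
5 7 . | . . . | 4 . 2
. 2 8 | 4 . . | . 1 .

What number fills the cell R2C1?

R4C7 = 2 (sole candidate).
R4C8 = 4 (sole candidate).
R5C3 = 4 (sole candidate).
R6C7 = 6 (sole candidate).
R8C3 = 9 (sole candidate).
R9C1 = 3 (sole candidate).
R5C1 = 8 (sole candidate).
R5C2 = 6 (sole candidate).
R5C6 = 1 (sole candidate).
R5C7 = 5 (sole candidate).
R6C1 = 2 (sole candidate).
R7C2 = 4 (sole candidate).
R7C7 = 3 (sole candidate).
R8C8 = 6 (sole candidate).
R9C7 = 9 (sole candidate).
R9C9 = 5 (sole candidate).
R1C7 = 8 (sole candidate).
R1C9 = 4 (sole candidate).
R2C1 = 4: row 2 has {2,6,7,9}; col 1 has {1,2,3,5,6,8}; box has {2,3,5,6,7} → only 4 remains.

4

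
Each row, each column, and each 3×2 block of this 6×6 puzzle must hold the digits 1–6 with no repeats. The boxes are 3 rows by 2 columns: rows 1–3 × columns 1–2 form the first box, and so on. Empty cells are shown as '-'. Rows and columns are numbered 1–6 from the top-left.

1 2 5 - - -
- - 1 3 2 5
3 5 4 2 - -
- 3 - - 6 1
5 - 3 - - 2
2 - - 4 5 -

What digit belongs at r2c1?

6

r1c4 = 6: row 1 has {1,2,5}; col 4 has {2,3,4}; box has {1,2,3,4,5} → only 6 remains.
r3c5 = 1: row 3 has {2,3,4,5}; col 5 has {2,5,6}; box has {2,5} → only 1 remains.
r3c6 = 6: row 3 has {1,2,3,4,5}; col 6 has {1,2,5}; box has {1,2,5} → only 6 remains.
r4c1 = 4: row 4 has {1,3,6}; col 1 has {1,2,3,5}; box has {2,3,5} → only 4 remains.
r4c3 = 2: row 4 has {1,3,4,6}; col 3 has {1,3,4,5}; box has {3,4} → only 2 remains.
r4c4 = 5: row 4 has {1,2,3,4,6}; col 4 has {2,3,4,6}; box has {2,3,4} → only 5 remains.
r5c4 = 1: row 5 has {2,3,5}; col 4 has {2,3,4,5,6}; box has {2,3,4,5} → only 1 remains.
r5c5 = 4: row 5 has {1,2,3,5}; col 5 has {1,2,5,6}; box has {1,2,5,6} → only 4 remains.
r6c3 = 6: row 6 has {2,4,5}; col 3 has {1,2,3,4,5}; box has {1,2,3,4,5} → only 6 remains.
r6c6 = 3: row 6 has {2,4,5,6}; col 6 has {1,2,5,6}; box has {1,2,4,5,6} → only 3 remains.
r1c5 = 3: row 1 has {1,2,5,6}; col 5 has {1,2,4,5,6}; box has {1,2,5,6} → only 3 remains.
r1c6 = 4: row 1 has {1,2,3,5,6}; col 6 has {1,2,3,5,6}; box has {1,2,3,5,6} → only 4 remains.
r2c1 = 6: row 2 has {1,2,3,5}; col 1 has {1,2,3,4,5}; box has {1,2,3,5} → only 6 remains.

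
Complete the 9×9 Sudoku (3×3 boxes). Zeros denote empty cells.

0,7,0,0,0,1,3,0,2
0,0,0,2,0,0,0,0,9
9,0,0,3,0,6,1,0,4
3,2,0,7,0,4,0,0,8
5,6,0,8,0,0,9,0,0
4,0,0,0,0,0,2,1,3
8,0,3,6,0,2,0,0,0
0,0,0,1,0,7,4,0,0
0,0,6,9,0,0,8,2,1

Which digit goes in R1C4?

4

R1C1 = 6 (sole candidate).
R2C1 = 1 (sole candidate).
R5C6 = 3 (sole candidate).
R5C9 = 7 (sole candidate).
R6C4 = 5 (sole candidate).
R6C6 = 9 (sole candidate).
R7C9 = 5 (sole candidate).
R8C1 = 2 (sole candidate).
R8C9 = 6 (sole candidate).
R9C1 = 7 (sole candidate).
R9C6 = 5 (sole candidate).
R1C4 = 4: row 1 has {1,2,3,6,7}; col 4 has {1,2,3,5,6,7,8,9}; box has {1,2,3,6} → only 4 remains.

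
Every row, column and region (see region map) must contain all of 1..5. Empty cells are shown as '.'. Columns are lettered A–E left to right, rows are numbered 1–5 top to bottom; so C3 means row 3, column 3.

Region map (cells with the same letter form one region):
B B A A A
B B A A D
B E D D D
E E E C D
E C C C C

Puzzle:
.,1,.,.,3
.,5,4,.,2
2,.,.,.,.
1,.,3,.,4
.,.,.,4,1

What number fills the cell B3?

A1 = 4: row 1 has {1,3}; col 1 has {1,2}; region has {1,2,5} → only 4 remains.
A2 = 3: row 2 has {2,4,5}; col 1 has {1,2,4}; region has {1,2,4,5} → only 3 remains.
D2 = 1: row 2 has {2,3,4,5}; col 4 has {4}; region has {3,4} → only 1 remains.
B3 = 4: row 3 has {2}; col 2 has {1,5}; region has {1,3} → only 4 remains.

4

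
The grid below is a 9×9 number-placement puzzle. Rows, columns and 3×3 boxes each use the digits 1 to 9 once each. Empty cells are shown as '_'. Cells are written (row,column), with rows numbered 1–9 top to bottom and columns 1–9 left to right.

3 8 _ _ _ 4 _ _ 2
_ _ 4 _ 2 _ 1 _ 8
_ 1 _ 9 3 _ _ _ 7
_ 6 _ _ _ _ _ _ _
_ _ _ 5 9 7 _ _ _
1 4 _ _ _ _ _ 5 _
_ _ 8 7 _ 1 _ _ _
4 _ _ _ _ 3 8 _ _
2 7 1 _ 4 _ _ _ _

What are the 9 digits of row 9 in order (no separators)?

271849365

(2,4) = 6: row 2 has {1,2,4,8}; col 4 has {5,7,9}; box has {2,3,4,9} → only 6 remains.
(2,6) = 5: row 2 has {1,2,4,6,8}; col 6 has {1,3,4,7}; box has {2,3,4,6,9} → only 5 remains.
(3,6) = 8: row 3 has {1,3,7,9}; col 6 has {1,3,4,5,7}; box has {2,3,4,5,6,9} → only 8 remains.
(4,6) = 2: row 4 has {6}; col 6 has {1,3,4,5,7,8}; box has {5,7,9} → only 2 remains.
(5,1) = 8: row 5 has {5,7,9}; col 1 has {1,2,3,4}; box has {1,4,6} → only 8 remains.
(6,6) = 6: row 6 has {1,4,5}; col 6 has {1,2,3,4,5,7,8}; box has {2,5,7,9} → only 6 remains.
(8,4) = 2: row 8 has {3,4,8}; col 4 has {5,6,7,9}; box has {1,3,4,7} → only 2 remains.
(9,4) = 8: row 9 has {1,2,4,7}; col 4 has {2,5,6,7,9}; box has {1,2,3,4,7} → only 8 remains.
(9,6) = 9: row 9 has {1,2,4,7,8}; col 6 has {1,2,3,4,5,6,7,8}; box has {1,2,3,4,7,8} → only 9 remains.
(1,4) = 1: row 1 has {2,3,4,8}; col 4 has {2,5,6,7,8,9}; box has {2,3,4,5,6,8,9} → only 1 remains.
(1,5) = 7: row 1 has {1,2,3,4,8}; col 5 has {2,3,4,9}; box has {1,2,3,4,5,6,8,9} → only 7 remains.
(2,2) = 9: row 2 has {1,2,4,5,6,8}; col 2 has {1,4,6,7,8}; box has {1,3,4,8} → only 9 remains.
(2,8) = 3: row 2 has {1,2,4,5,6,8,9}; col 8 has {5}; box has {1,2,7,8} → only 3 remains.
(6,4) = 3: row 6 has {1,4,5,6}; col 4 has {1,2,5,6,7,8,9}; box has {2,5,6,7,9} → only 3 remains.
(6,5) = 8: row 6 has {1,3,4,5,6}; col 5 has {2,3,4,7,9}; box has {2,3,5,6,7,9} → only 8 remains.
(6,9) = 9: row 6 has {1,3,4,5,6,8}; col 9 has {2,7,8}; box has {5} → only 9 remains.
(8,2) = 5: row 8 has {2,3,4,8}; col 2 has {1,4,6,7,8,9}; box has {1,2,4,7,8} → only 5 remains.
(8,5) = 6: row 8 has {2,3,4,5,8}; col 5 has {2,3,4,7,8,9}; box has {1,2,3,4,7,8,9} → only 6 remains.
(8,9) = 1: row 8 has {2,3,4,5,6,8}; col 9 has {2,7,8,9}; box has {8} → only 1 remains.
(9,8) = 6: row 9 has {1,2,4,7,8,9}; col 8 has {3,5}; box has {1,8} → only 6 remains.
(1,8) = 9: row 1 has {1,2,3,4,7,8}; col 8 has {3,5,6}; box has {1,2,3,7,8} → only 9 remains.
(2,1) = 7: row 2 has {1,2,3,4,5,6,8,9}; col 1 has {1,2,3,4,8}; box has {1,3,4,8,9} → only 7 remains.
(3,8) = 4: row 3 has {1,3,7,8,9}; col 8 has {3,5,6,9}; box has {1,2,3,7,8,9} → only 4 remains.
(4,4) = 4: row 4 has {2,6}; col 4 has {1,2,3,5,6,7,8,9}; box has {2,3,5,6,7,8,9} → only 4 remains.
(4,5) = 1: row 4 has {2,4,6}; col 5 has {2,3,4,6,7,8,9}; box has {2,3,4,5,6,7,8,9} → only 1 remains.
(4,9) = 3: row 4 has {1,2,4,6}; col 9 has {1,2,7,8,9}; box has {5,9} → only 3 remains.
(7,2) = 3: row 7 has {1,7,8}; col 2 has {1,4,5,6,7,8,9}; box has {1,2,4,5,7,8} → only 3 remains.
(7,5) = 5: row 7 has {1,3,7,8}; col 5 has {1,2,3,4,6,7,8,9}; box has {1,2,3,4,6,7,8,9} → only 5 remains.
(7,8) = 2: row 7 has {1,3,5,7,8}; col 8 has {3,4,5,6,9}; box has {1,6,8} → only 2 remains.
(7,9) = 4: row 7 has {1,2,3,5,7,8}; col 9 has {1,2,3,7,8,9}; box has {1,2,6,8} → only 4 remains.
(8,3) = 9: row 8 has {1,2,3,4,5,6,8}; col 3 has {1,4,8}; box has {1,2,3,4,5,7,8} → only 9 remains.
(8,8) = 7: row 8 has {1,2,3,4,5,6,8,9}; col 8 has {2,3,4,5,6,9}; box has {1,2,4,6,8} → only 7 remains.
(9,9) = 5: row 9 has {1,2,4,6,7,8,9}; col 9 has {1,2,3,4,7,8,9}; box has {1,2,4,6,7,8} → only 5 remains.
(4,7) = 7: row 4 has {1,2,3,4,6}; col 7 has {1,8}; box has {3,5,9} → only 7 remains.
(4,8) = 8: row 4 has {1,2,3,4,6,7}; col 8 has {2,3,4,5,6,7,9}; box has {3,5,7,9} → only 8 remains.
(5,2) = 2: row 5 has {5,7,8,9}; col 2 has {1,3,4,5,6,7,8,9}; box has {1,4,6,8} → only 2 remains.
(5,3) = 3: row 5 has {2,5,7,8,9}; col 3 has {1,4,8,9}; box has {1,2,4,6,8} → only 3 remains.
(5,8) = 1: row 5 has {2,3,5,7,8,9}; col 8 has {2,3,4,5,6,7,8,9}; box has {3,5,7,8,9} → only 1 remains.
(5,9) = 6: row 5 has {1,2,3,5,7,8,9}; col 9 has {1,2,3,4,5,7,8,9}; box has {1,3,5,7,8,9} → only 6 remains.
(6,3) = 7: row 6 has {1,3,4,5,6,8,9}; col 3 has {1,3,4,8,9}; box has {1,2,3,4,6,8} → only 7 remains.
(6,7) = 2: row 6 has {1,3,4,5,6,7,8,9}; col 7 has {1,7,8}; box has {1,3,5,6,7,8,9} → only 2 remains.
(7,1) = 6: row 7 has {1,2,3,4,5,7,8}; col 1 has {1,2,3,4,7,8}; box has {1,2,3,4,5,7,8,9} → only 6 remains.
(7,7) = 9: row 7 has {1,2,3,4,5,6,7,8}; col 7 has {1,2,7,8}; box has {1,2,4,5,6,7,8} → only 9 remains.
(9,7) = 3: row 9 has {1,2,4,5,6,7,8,9}; col 7 has {1,2,7,8,9}; box has {1,2,4,5,6,7,8,9} → only 3 remains.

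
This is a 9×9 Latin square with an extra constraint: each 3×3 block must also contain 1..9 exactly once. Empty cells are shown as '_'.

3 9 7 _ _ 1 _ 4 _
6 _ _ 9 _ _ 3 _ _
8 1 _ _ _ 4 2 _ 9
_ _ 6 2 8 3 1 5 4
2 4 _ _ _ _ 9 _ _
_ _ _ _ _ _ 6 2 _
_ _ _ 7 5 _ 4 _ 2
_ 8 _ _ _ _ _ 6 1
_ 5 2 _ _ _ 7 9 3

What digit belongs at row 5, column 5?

6

row 2, column 2 = 2 (sole candidate).
row 2, column 5 = 7 (sole candidate).
row 3, column 3 = 5 (sole candidate).
row 3, column 8 = 7 (sole candidate).
row 4, column 2 = 7 (sole candidate).
row 6, column 2 = 3 (sole candidate).
row 7, column 2 = 6 (sole candidate).
row 7, column 8 = 8 (sole candidate).
row 8, column 7 = 5 (sole candidate).
row 1, column 7 = 8 (sole candidate).
row 2, column 3 = 4 (sole candidate).
row 2, column 8 = 1 (sole candidate).
row 2, column 9 = 5 (sole candidate).
row 4, column 1 = 9 (sole candidate).
row 5, column 8 = 3 (sole candidate).
row 7, column 1 = 1 (sole candidate).
row 7, column 6 = 9 (sole candidate).
row 8, column 6 = 2 (sole candidate).
row 9, column 1 = 4 (sole candidate).
row 1, column 9 = 6 (sole candidate).
row 2, column 6 = 8 (sole candidate).
row 6, column 1 = 5 (sole candidate).
row 6, column 6 = 7 (sole candidate).
row 6, column 9 = 8 (sole candidate).
row 7, column 3 = 3 (sole candidate).
row 8, column 1 = 7 (sole candidate).
row 8, column 3 = 9 (sole candidate).
row 9, column 6 = 6 (sole candidate).
row 1, column 4 = 5 (sole candidate).
row 1, column 5 = 2 (sole candidate).
row 5, column 6 = 5 (sole candidate).
row 5, column 9 = 7 (sole candidate).
row 6, column 3 = 1 (sole candidate).
row 6, column 4 = 4 (sole candidate).
row 6, column 5 = 9 (sole candidate).
row 8, column 4 = 3 (sole candidate).
row 8, column 5 = 4 (sole candidate).
row 9, column 5 = 1 (sole candidate).
row 3, column 4 = 6 (sole candidate).
row 3, column 5 = 3 (sole candidate).
row 5, column 3 = 8 (sole candidate).
row 5, column 4 = 1 (sole candidate).
row 5, column 5 = 6: row 5 has {1,2,3,4,5,7,8,9}; col 5 has {1,2,3,4,5,7,8,9}; box has {1,2,3,4,5,7,8,9} → only 6 remains.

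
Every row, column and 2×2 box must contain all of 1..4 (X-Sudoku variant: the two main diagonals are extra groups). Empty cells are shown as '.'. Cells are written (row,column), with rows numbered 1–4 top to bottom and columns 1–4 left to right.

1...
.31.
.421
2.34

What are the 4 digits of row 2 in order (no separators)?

4312

(1,2) = 2 (sole candidate).
(1,3) = 4 (sole candidate).
(1,4) = 3 (sole candidate).
(2,1) = 4: row 2 has {1,3}; col 1 has {1,2}; box has {1,2,3} → only 4 remains.
(2,4) = 2: row 2 has {1,3,4}; col 4 has {1,3,4}; box has {1,3,4} → only 2 remains.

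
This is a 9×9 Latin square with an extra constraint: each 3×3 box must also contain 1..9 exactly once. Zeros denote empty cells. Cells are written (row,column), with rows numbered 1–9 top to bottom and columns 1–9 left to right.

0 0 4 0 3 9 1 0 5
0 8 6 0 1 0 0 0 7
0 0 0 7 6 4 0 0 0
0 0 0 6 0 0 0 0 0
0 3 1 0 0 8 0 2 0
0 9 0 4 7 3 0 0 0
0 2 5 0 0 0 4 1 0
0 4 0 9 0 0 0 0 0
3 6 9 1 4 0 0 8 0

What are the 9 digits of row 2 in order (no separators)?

986215347

(1,2) = 7: row 1 has {1,3,4,5,9}; col 2 has {2,3,4,6,8,9}; box has {4,6,8} → only 7 remains.
(1,8) = 6: row 1 has {1,3,4,5,7,9}; col 8 has {1,2,8}; box has {1,5,7} → only 6 remains.
(4,2) = 5: row 4 has {6}; col 2 has {2,3,4,6,7,8,9}; box has {1,3,9} → only 5 remains.
(5,4) = 5: row 5 has {1,2,3,8}; col 4 has {1,4,6,7,9}; box has {3,4,6,7,8} → only 5 remains.
(5,5) = 9: row 5 has {1,2,3,5,8}; col 5 has {1,3,4,6,7}; box has {3,4,5,6,7,8} → only 9 remains.
(6,8) = 5: row 6 has {3,4,7,9}; col 8 has {1,2,6,8}; box has {2} → only 5 remains.
(7,5) = 8: row 7 has {1,2,4,5}; col 5 has {1,3,4,6,7,9}; box has {1,4,9} → only 8 remains.
(9,9) = 2: row 9 has {1,3,4,6,8,9}; col 9 has {5,7}; box has {1,4,8} → only 2 remains.
(1,1) = 2: row 1 has {1,3,4,5,6,7,9}; col 1 has {3}; box has {4,6,7,8} → only 2 remains.
(1,4) = 8: row 1 has {1,2,3,4,5,6,7,9}; col 4 has {1,4,5,6,7,9}; box has {1,3,4,6,7,9} → only 8 remains.
(2,4) = 2: row 2 has {1,6,7,8}; col 4 has {1,4,5,6,7,8,9}; box has {1,3,4,6,7,8,9} → only 2 remains.
(2,6) = 5: row 2 has {1,2,6,7,8}; col 6 has {3,4,8,9}; box has {1,2,3,4,6,7,8,9} → only 5 remains.
(3,2) = 1: row 3 has {4,6,7}; col 2 has {2,3,4,5,6,7,8,9}; box has {2,4,6,7,8} → only 1 remains.
(3,3) = 3: row 3 has {1,4,6,7}; col 3 has {1,4,5,6,9}; box has {1,2,4,6,7,8} → only 3 remains.
(3,8) = 9: row 3 has {1,3,4,6,7}; col 8 has {1,2,5,6,8}; box has {1,5,6,7} → only 9 remains.
(3,9) = 8: row 3 has {1,3,4,6,7,9}; col 9 has {2,5,7}; box has {1,5,6,7,9} → only 8 remains.
(4,5) = 2: row 4 has {5,6}; col 5 has {1,3,4,6,7,8,9}; box has {3,4,5,6,7,8,9} → only 2 remains.
(4,6) = 1: row 4 has {2,5,6}; col 6 has {3,4,5,8,9}; box has {2,3,4,5,6,7,8,9} → only 1 remains.
(7,1) = 7: row 7 has {1,2,4,5,8}; col 1 has {2,3}; box has {2,3,4,5,6,9} → only 7 remains.
(7,4) = 3: row 7 has {1,2,4,5,7,8}; col 4 has {1,2,4,5,6,7,8,9}; box has {1,4,8,9} → only 3 remains.
(7,6) = 6: row 7 has {1,2,3,4,5,7,8}; col 6 has {1,3,4,5,8,9}; box has {1,3,4,8,9} → only 6 remains.
(7,9) = 9: row 7 has {1,2,3,4,5,6,7,8}; col 9 has {2,5,7,8}; box has {1,2,4,8} → only 9 remains.
(8,3) = 8: row 8 has {4,9}; col 3 has {1,3,4,5,6,9}; box has {2,3,4,5,6,7,9} → only 8 remains.
(8,5) = 5: row 8 has {4,8,9}; col 5 has {1,2,3,4,6,7,8,9}; box has {1,3,4,6,8,9} → only 5 remains.
(9,6) = 7: row 9 has {1,2,3,4,6,8,9}; col 6 has {1,3,4,5,6,8,9}; box has {1,3,4,5,6,8,9} → only 7 remains.
(9,7) = 5: row 9 has {1,2,3,4,6,7,8,9}; col 7 has {1,4}; box has {1,2,4,8,9} → only 5 remains.
(2,1) = 9: row 2 has {1,2,5,6,7,8}; col 1 has {2,3,7}; box has {1,2,3,4,6,7,8} → only 9 remains.
(2,7) = 3: row 2 has {1,2,5,6,7,8,9}; col 7 has {1,4,5}; box has {1,5,6,7,8,9} → only 3 remains.
(2,8) = 4: row 2 has {1,2,3,5,6,7,8,9}; col 8 has {1,2,5,6,8,9}; box has {1,3,5,6,7,8,9} → only 4 remains.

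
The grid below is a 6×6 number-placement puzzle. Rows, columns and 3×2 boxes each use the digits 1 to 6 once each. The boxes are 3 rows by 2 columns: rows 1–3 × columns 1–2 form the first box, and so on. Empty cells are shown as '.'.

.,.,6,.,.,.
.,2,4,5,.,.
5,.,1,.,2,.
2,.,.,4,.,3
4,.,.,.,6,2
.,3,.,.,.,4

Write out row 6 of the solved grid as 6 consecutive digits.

R3C4 = 3: row 3 has {1,2,5}; col 4 has {4,5}; box has {1,4,5,6} → only 3 remains.
R3C6 = 6: row 3 has {1,2,3,5}; col 6 has {2,3,4}; box has {2} → only 6 remains.
R4C3 = 5: row 4 has {2,3,4}; col 3 has {1,4,6}; box has {4} → only 5 remains.
R4C5 = 1: row 4 has {2,3,4,5}; col 5 has {2,6}; box has {2,3,4,6} → only 1 remains.
R5C3 = 3: row 5 has {2,4,6}; col 3 has {1,4,5,6}; box has {4,5} → only 3 remains.
R5C4 = 1: row 5 has {2,3,4,6}; col 4 has {3,4,5}; box has {3,4,5} → only 1 remains.
R6C3 = 2: row 6 has {3,4}; col 3 has {1,3,4,5,6}; box has {1,3,4,5} → only 2 remains.
R6C4 = 6: row 6 has {2,3,4}; col 4 has {1,3,4,5}; box has {1,2,3,4,5} → only 6 remains.
R6C5 = 5: row 6 has {2,3,4,6}; col 5 has {1,2,6}; box has {1,2,3,4,6} → only 5 remains.
R1C4 = 2: row 1 has {6}; col 4 has {1,3,4,5,6}; box has {1,3,4,5,6} → only 2 remains.
R2C5 = 3: row 2 has {2,4,5}; col 5 has {1,2,5,6}; box has {2,6} → only 3 remains.
R2C6 = 1: row 2 has {2,3,4,5}; col 6 has {2,3,4,6}; box has {2,3,6} → only 1 remains.
R3C2 = 4: row 3 has {1,2,3,5,6}; col 2 has {2,3}; box has {2,5} → only 4 remains.
R4C2 = 6: row 4 has {1,2,3,4,5}; col 2 has {2,3,4}; box has {2,3,4} → only 6 remains.
R5C2 = 5: row 5 has {1,2,3,4,6}; col 2 has {2,3,4,6}; box has {2,3,4,6} → only 5 remains.
R6C1 = 1: row 6 has {2,3,4,5,6}; col 1 has {2,4,5}; box has {2,3,4,5,6} → only 1 remains.

132654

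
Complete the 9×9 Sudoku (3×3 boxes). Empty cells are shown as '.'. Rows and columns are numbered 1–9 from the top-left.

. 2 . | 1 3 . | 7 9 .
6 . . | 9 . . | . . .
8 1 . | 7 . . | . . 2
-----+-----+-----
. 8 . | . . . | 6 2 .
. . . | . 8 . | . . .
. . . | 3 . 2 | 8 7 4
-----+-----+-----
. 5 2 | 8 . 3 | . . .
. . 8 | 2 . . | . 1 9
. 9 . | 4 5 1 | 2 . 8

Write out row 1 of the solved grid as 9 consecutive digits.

r4c4 = 5: row 4 has {2,6,8}; col 4 has {1,2,3,4,7,8,9}; box has {2,3,8} → only 5 remains.
r5c4 = 6: row 5 has {8}; col 4 has {1,2,3,4,5,7,8,9}; box has {2,3,5,8} → only 6 remains.
r6c2 = 6: row 6 has {2,3,4,7,8}; col 2 has {1,2,5,8,9}; box has {8} → only 6 remains.
r7c7 = 4: row 7 has {2,3,5,8}; col 7 has {2,6,7,8}; box has {1,2,8,9} → only 4 remains.
r7c8 = 6: row 7 has {2,3,4,5,8}; col 8 has {1,2,7,9}; box has {1,2,4,8,9} → only 6 remains.
r7c9 = 7: row 7 has {2,3,4,5,6,8}; col 9 has {2,4,8,9}; box has {1,2,4,6,8,9} → only 7 remains.
r9c8 = 3: row 9 has {1,2,4,5,8,9}; col 8 has {1,2,6,7,9}; box has {1,2,4,6,7,8,9} → only 3 remains.
r5c8 = 5: row 5 has {6,8}; col 8 has {1,2,3,6,7,9}; box has {2,4,6,7,8} → only 5 remains.
r7c1 = 1: row 7 has {2,3,4,5,6,7,8}; col 1 has {6,8}; box has {2,5,8,9} → only 1 remains.
r7c5 = 9: row 7 has {1,2,3,4,5,6,7,8}; col 5 has {3,5,8}; box has {1,2,3,4,5,8} → only 9 remains.
r8c7 = 5: row 8 has {1,2,8,9}; col 7 has {2,4,6,7,8}; box has {1,2,3,4,6,7,8,9} → only 5 remains.
r9c1 = 7: row 9 has {1,2,3,4,5,8,9}; col 1 has {1,6,8}; box has {1,2,5,8,9} → only 7 remains.
r9c3 = 6: row 9 has {1,2,3,4,5,7,8,9}; col 3 has {2,8}; box has {1,2,5,7,8,9} → only 6 remains.
r3c7 = 3: row 3 has {1,2,7,8}; col 7 has {2,4,5,6,7,8}; box has {2,7,9} → only 3 remains.
r3c8 = 4: row 3 has {1,2,3,7,8}; col 8 has {1,2,3,5,6,7,9}; box has {2,3,7,9} → only 4 remains.
r6c5 = 1: row 6 has {2,3,4,6,7,8}; col 5 has {3,5,8,9}; box has {2,3,5,6,8} → only 1 remains.
r2c7 = 1: row 2 has {6,9}; col 7 has {2,3,4,5,6,7,8}; box has {2,3,4,7,9} → only 1 remains.
r2c8 = 8: row 2 has {1,6,9}; col 8 has {1,2,3,4,5,6,7,9}; box has {1,2,3,4,7,9} → only 8 remains.
r2c9 = 5: row 2 has {1,6,8,9}; col 9 has {2,4,7,8,9}; box has {1,2,3,4,7,8,9} → only 5 remains.
r3c5 = 6: row 3 has {1,2,3,4,7,8}; col 5 has {1,3,5,8,9}; box has {1,3,7,9} → only 6 remains.
r3c6 = 5: row 3 has {1,2,3,4,6,7,8}; col 6 has {1,2,3}; box has {1,3,6,7,9} → only 5 remains.
r5c7 = 9: row 5 has {5,6,8}; col 7 has {1,2,3,4,5,6,7,8}; box has {2,4,5,6,7,8} → only 9 remains.
r8c5 = 7: row 8 has {1,2,5,8,9}; col 5 has {1,3,5,6,8,9}; box has {1,2,3,4,5,8,9} → only 7 remains.
r8c6 = 6: row 8 has {1,2,5,7,8,9}; col 6 has {1,2,3,5}; box has {1,2,3,4,5,7,8,9} → only 6 remains.
r1c9 = 6: row 1 has {1,2,3,7,9}; col 9 has {2,4,5,7,8,9}; box has {1,2,3,4,5,7,8,9} → only 6 remains.
r2c6 = 4: row 2 has {1,5,6,8,9}; col 6 has {1,2,3,5,6}; box has {1,3,5,6,7,9} → only 4 remains.
r3c3 = 9: row 3 has {1,2,3,4,5,6,7,8}; col 3 has {2,6,8}; box has {1,2,6,8} → only 9 remains.
r4c5 = 4: row 4 has {2,5,6,8}; col 5 has {1,3,5,6,7,8,9}; box has {1,2,3,5,6,8} → only 4 remains.
r5c6 = 7: row 5 has {5,6,8,9}; col 6 has {1,2,3,4,5,6}; box has {1,2,3,4,5,6,8} → only 7 remains.
r6c3 = 5: row 6 has {1,2,3,4,6,7,8}; col 3 has {2,6,8,9}; box has {6,8} → only 5 remains.
r1c3 = 4: row 1 has {1,2,3,6,7,9}; col 3 has {2,5,6,8,9}; box has {1,2,6,8,9} → only 4 remains.
r1c6 = 8: row 1 has {1,2,3,4,6,7,9}; col 6 has {1,2,3,4,5,6,7}; box has {1,3,4,5,6,7,9} → only 8 remains.
r2c5 = 2: row 2 has {1,4,5,6,8,9}; col 5 has {1,3,4,5,6,7,8,9}; box has {1,3,4,5,6,7,8,9} → only 2 remains.
r4c6 = 9: row 4 has {2,4,5,6,8}; col 6 has {1,2,3,4,5,6,7,8}; box has {1,2,3,4,5,6,7,8} → only 9 remains.
r6c1 = 9: row 6 has {1,2,3,4,5,6,7,8}; col 1 has {1,6,7,8}; box has {5,6,8} → only 9 remains.
r1c1 = 5: row 1 has {1,2,3,4,6,7,8,9}; col 1 has {1,6,7,8,9}; box has {1,2,4,6,8,9} → only 5 remains.

524138796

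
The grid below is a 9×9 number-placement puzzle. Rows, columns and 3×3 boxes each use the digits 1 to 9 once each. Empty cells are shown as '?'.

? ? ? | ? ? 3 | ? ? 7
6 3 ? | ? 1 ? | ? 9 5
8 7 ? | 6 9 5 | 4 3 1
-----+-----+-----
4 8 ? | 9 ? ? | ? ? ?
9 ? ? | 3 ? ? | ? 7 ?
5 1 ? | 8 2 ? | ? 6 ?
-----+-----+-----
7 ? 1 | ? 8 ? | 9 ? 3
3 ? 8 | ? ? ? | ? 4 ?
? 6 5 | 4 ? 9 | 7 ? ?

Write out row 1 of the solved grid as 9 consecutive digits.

r1c4 = 2: row 1 has {3,7}; col 4 has {3,4,6,8,9}; box has {1,3,5,6,9} → only 2 remains.
r1c5 = 4: row 1 has {2,3,7}; col 5 has {1,2,8,9}; box has {1,2,3,5,6,9} → only 4 remains.
r1c8 = 8: row 1 has {2,3,4,7}; col 8 has {3,4,6,7,9}; box has {1,3,4,5,7,9} → only 8 remains.
r2c4 = 7: row 2 has {1,3,5,6,9}; col 4 has {2,3,4,6,8,9}; box has {1,2,3,4,5,6,9} → only 7 remains.
r2c6 = 8: row 2 has {1,3,5,6,7,9}; col 6 has {3,5,9}; box has {1,2,3,4,5,6,7,9} → only 8 remains.
r2c7 = 2: row 2 has {1,3,5,6,7,8,9}; col 7 has {4,7,9}; box has {1,3,4,5,7,8,9} → only 2 remains.
r3c3 = 2: row 3 has {1,3,4,5,6,7,8,9}; col 3 has {1,5,8}; box has {3,6,7,8} → only 2 remains.
r4c9 = 2: row 4 has {4,8,9}; col 9 has {1,3,5,7}; box has {6,7} → only 2 remains.
r5c2 = 2: row 5 has {3,7,9}; col 2 has {1,3,6,7,8}; box has {1,4,5,8,9} → only 2 remains.
r5c3 = 6: row 5 has {2,3,7,9}; col 3 has {1,2,5,8}; box has {1,2,4,5,8,9} → only 6 remains.
r5c5 = 5: row 5 has {2,3,6,7,9}; col 5 has {1,2,4,8,9}; box has {2,3,8,9} → only 5 remains.
r6c7 = 3: row 6 has {1,2,5,6,8}; col 7 has {2,4,7,9}; box has {2,6,7} → only 3 remains.
r7c2 = 4: row 7 has {1,3,7,8,9}; col 2 has {1,2,3,6,7,8}; box has {1,3,5,6,7,8} → only 4 remains.
r7c4 = 5: row 7 has {1,3,4,7,8,9}; col 4 has {2,3,4,6,7,8,9}; box has {4,8,9} → only 5 remains.
r7c8 = 2: row 7 has {1,3,4,5,7,8,9}; col 8 has {3,4,6,7,8,9}; box has {3,4,7,9} → only 2 remains.
r8c2 = 9: row 8 has {3,4,8}; col 2 has {1,2,3,4,6,7,8}; box has {1,3,4,5,6,7,8} → only 9 remains.
r8c4 = 1: row 8 has {3,4,8,9}; col 4 has {2,3,4,5,6,7,8,9}; box has {4,5,8,9} → only 1 remains.
r8c9 = 6: row 8 has {1,3,4,8,9}; col 9 has {1,2,3,5,7}; box has {2,3,4,7,9} → only 6 remains.
r9c1 = 2: row 9 has {4,5,6,7,9}; col 1 has {3,4,5,6,7,8,9}; box has {1,3,4,5,6,7,8,9} → only 2 remains.
r9c5 = 3: row 9 has {2,4,5,6,7,9}; col 5 has {1,2,4,5,8,9}; box has {1,4,5,8,9} → only 3 remains.
r9c8 = 1: row 9 has {2,3,4,5,6,7,9}; col 8 has {2,3,4,6,7,8,9}; box has {2,3,4,6,7,9} → only 1 remains.
r9c9 = 8: row 9 has {1,2,3,4,5,6,7,9}; col 9 has {1,2,3,5,6,7}; box has {1,2,3,4,6,7,9} → only 8 remains.
r1c1 = 1: row 1 has {2,3,4,7,8}; col 1 has {2,3,4,5,6,7,8,9}; box has {2,3,6,7,8} → only 1 remains.
r1c2 = 5: row 1 has {1,2,3,4,7,8}; col 2 has {1,2,3,4,6,7,8,9}; box has {1,2,3,6,7,8} → only 5 remains.
r1c3 = 9: row 1 has {1,2,3,4,5,7,8}; col 3 has {1,2,5,6,8}; box has {1,2,3,5,6,7,8} → only 9 remains.
r1c7 = 6: row 1 has {1,2,3,4,5,7,8,9}; col 7 has {2,3,4,7,9}; box has {1,2,3,4,5,7,8,9} → only 6 remains.

159243687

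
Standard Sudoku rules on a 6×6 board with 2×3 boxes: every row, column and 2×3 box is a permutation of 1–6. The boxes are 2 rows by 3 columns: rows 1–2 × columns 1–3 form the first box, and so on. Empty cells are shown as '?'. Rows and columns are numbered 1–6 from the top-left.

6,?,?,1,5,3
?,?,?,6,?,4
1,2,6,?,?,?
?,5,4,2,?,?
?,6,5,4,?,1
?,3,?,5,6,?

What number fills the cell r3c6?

r1c2 = 4 (sole candidate).
r1c3 = 2 (sole candidate).
r2c2 = 1 (sole candidate).
r2c3 = 3 (sole candidate).
r2c5 = 2 (sole candidate).
r3c4 = 3 (sole candidate).
r3c5 = 4 (sole candidate).
r3c6 = 5: row 3 has {1,2,3,4,6}; col 6 has {1,3,4}; box has {2,3,4} → only 5 remains.

5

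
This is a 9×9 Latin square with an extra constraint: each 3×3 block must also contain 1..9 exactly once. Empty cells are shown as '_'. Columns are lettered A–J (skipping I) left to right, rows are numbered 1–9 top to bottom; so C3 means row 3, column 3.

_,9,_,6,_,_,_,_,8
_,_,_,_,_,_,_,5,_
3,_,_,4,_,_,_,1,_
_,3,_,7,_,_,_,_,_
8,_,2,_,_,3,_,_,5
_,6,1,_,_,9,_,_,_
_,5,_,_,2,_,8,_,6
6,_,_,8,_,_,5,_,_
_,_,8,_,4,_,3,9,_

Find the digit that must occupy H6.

8

D5 = 1: row 5 has {2,3,5,8}; col 4 has {4,6,7,8}; box has {3,7,9} → only 1 remains.
E5 = 6: row 5 has {1,2,3,5,8}; col 5 has {2,4}; box has {1,3,7,9} → only 6 remains.
D9 = 5: row 9 has {3,4,8,9}; col 4 has {1,4,6,7,8}; box has {2,4,8} → only 5 remains.
D6 = 2: row 6 has {1,6,9}; col 4 has {1,4,5,6,7,8}; box has {1,3,6,7,9} → only 2 remains.
G5 = 9: in row 5, 9 can only go here (every other open cell in that row sees a 9).
F9 = 6: in row 9, 6 can only go here (every other open cell in that row sees a 6).
F4 = 4: in column 6, 4 can only go here (every other open cell in that column sees a 4).
G4 = 1: in column 7, 1 can only go here (every other open cell in that column sees a 1).
J4 = 2: row 4 has {1,3,4,7}; col 9 has {5,6,8}; box has {1,5,9} → only 2 remains.
H4 = 6: in row 4, 6 can only go here (every other open cell in that row sees a 6).
E4 = 8: in row 4, 8 can only go here (every other open cell in that row sees an 8).
E6 = 5: row 6 has {1,2,6,9}; col 5 has {2,4,6,8}; box has {1,2,3,4,6,7,8,9} → only 5 remains.
H6 = 8: in row 6, 8 can only go here (every other open cell in that row sees an 8).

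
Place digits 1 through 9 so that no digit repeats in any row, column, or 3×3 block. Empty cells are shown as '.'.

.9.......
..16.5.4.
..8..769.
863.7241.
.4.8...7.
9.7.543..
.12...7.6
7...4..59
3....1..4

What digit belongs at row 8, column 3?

row 2, column 1 = 2: row 2 has {1,4,5,6}; col 1 has {3,7,8,9}; box has {1,8,9} → only 2 remains.
row 2, column 7 = 8: row 2 has {1,2,4,5,6}; col 7 has {3,4,6,7}; box has {4,6,9} → only 8 remains.
row 4, column 4 = 9: row 4 has {1,2,3,4,6,7,8}; col 4 has {6,8}; box has {2,4,5,7,8} → only 9 remains.
row 4, column 9 = 5: row 4 has {1,2,3,4,6,7,8,9}; col 9 has {4,6,9}; box has {1,3,4,7} → only 5 remains.
row 5, column 3 = 5: row 5 has {4,7,8}; col 3 has {1,2,3,7,8}; box has {3,4,6,7,8,9} → only 5 remains.
row 5, column 9 = 2: row 5 has {4,5,7,8}; col 9 has {4,5,6,9}; box has {1,3,4,5,7} → only 2 remains.
row 6, column 2 = 2: row 6 has {3,4,5,7,9}; col 2 has {1,4,6,9}; box has {3,4,5,6,7,8,9} → only 2 remains.
row 6, column 4 = 1: row 6 has {2,3,4,5,7,9}; col 4 has {6,8,9}; box has {2,4,5,7,8,9} → only 1 remains.
row 6, column 9 = 8: row 6 has {1,2,3,4,5,7,9}; col 9 has {2,4,5,6,9}; box has {1,2,3,4,5,7} → only 8 remains.
row 8, column 2 = 8: row 8 has {4,5,7,9}; col 2 has {1,2,4,6,9}; box has {1,2,3,7} → only 8 remains.
row 8, column 3 = 6: row 8 has {4,5,7,8,9}; col 3 has {1,2,3,5,7,8}; box has {1,2,3,7,8} → only 6 remains.

6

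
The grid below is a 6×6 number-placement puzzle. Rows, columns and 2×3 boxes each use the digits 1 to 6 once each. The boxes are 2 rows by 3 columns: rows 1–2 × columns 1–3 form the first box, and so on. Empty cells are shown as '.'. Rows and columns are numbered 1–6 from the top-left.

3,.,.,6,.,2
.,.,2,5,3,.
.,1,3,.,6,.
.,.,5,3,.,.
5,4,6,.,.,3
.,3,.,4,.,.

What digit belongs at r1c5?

1

r1c2 = 5 (sole candidate).
r2c2 = 6 (sole candidate).
r3c4 = 2 (sole candidate).
r4c2 = 2 (sole candidate).
r5c4 = 1 (sole candidate).
r5c5 = 2 (sole candidate).
r6c3 = 1 (sole candidate).
r6c5 = 5 (sole candidate).
r6c6 = 6 (sole candidate).
r1c3 = 4 (sole candidate).
r1c5 = 1: row 1 has {2,3,4,5,6}; col 5 has {2,3,5,6}; box has {2,3,5,6} → only 1 remains.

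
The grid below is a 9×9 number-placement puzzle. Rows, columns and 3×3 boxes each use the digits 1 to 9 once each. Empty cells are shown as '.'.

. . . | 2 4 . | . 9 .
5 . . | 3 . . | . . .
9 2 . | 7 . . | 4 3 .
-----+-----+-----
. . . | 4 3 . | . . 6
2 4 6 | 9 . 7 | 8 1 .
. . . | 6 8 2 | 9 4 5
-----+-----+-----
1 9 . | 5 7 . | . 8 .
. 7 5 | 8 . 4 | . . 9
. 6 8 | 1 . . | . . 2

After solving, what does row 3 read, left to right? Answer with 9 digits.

921765438

r3c3 = 1: row 3 has {2,3,4,7,9}; col 3 has {5,6,8}; box has {2,5,9} → only 1 remains.
r3c9 = 8: row 3 has {1,2,3,4,7,9}; col 9 has {2,5,6,9}; box has {3,4,9} → only 8 remains.
r5c5 = 5 (sole candidate).
r5c9 = 3 (sole candidate).
r7c9 = 4 (sole candidate).
r8c1 = 3 (sole candidate).
r8c8 = 6 (sole candidate).
r9c1 = 4 (sole candidate).
r9c5 = 9 (sole candidate).
r9c6 = 3 (sole candidate).
r2c2 = 8 (sole candidate).
r3c5 = 6: row 3 has {1,2,3,4,7,8,9}; col 5 has {3,4,5,7,8,9}; box has {2,3,4,7} → only 6 remains.
r3c6 = 5: row 3 has {1,2,3,4,6,7,8,9}; col 6 has {2,3,4,7}; box has {2,3,4,6,7} → only 5 remains.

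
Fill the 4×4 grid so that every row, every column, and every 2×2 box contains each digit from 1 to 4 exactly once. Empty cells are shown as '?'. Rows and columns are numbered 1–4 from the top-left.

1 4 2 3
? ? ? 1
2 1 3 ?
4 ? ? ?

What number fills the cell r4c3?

1

r2c1 = 3 (sole candidate).
r2c2 = 2 (sole candidate).
r2c3 = 4 (sole candidate).
r3c4 = 4 (sole candidate).
r4c2 = 3 (sole candidate).
r4c3 = 1: row 4 has {3,4}; col 3 has {2,3,4}; box has {3,4} → only 1 remains.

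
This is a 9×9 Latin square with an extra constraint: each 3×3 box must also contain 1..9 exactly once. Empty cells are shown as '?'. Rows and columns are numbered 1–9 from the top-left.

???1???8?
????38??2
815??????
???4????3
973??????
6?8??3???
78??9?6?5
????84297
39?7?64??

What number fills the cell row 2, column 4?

9

row 2, column 1 = 4: row 2 has {2,3,8}; col 1 has {3,6,7,8,9}; box has {1,5,8} → only 4 remains.
row 2, column 2 = 6: row 2 has {2,3,4,8}; col 2 has {1,7,8,9}; box has {1,4,5,8} → only 6 remains.
row 8, column 2 = 5: row 8 has {2,4,7,8,9}; col 2 has {1,6,7,8,9}; box has {3,7,8,9} → only 5 remains.
row 8, column 4 = 3: row 8 has {2,4,5,7,8,9}; col 4 has {1,4,7}; box has {4,6,7,8,9} → only 3 remains.
row 9, column 8 = 1: row 9 has {3,4,6,7,9}; col 8 has {8,9}; box has {2,4,5,6,7,9} → only 1 remains.
row 9, column 9 = 8: row 9 has {1,3,4,6,7,9}; col 9 has {2,3,5,7}; box has {1,2,4,5,6,7,9} → only 8 remains.
row 1, column 1 = 2: row 1 has {1,8}; col 1 has {3,4,6,7,8,9}; box has {1,4,5,6,8} → only 2 remains.
row 1, column 2 = 3: row 1 has {1,2,8}; col 2 has {1,5,6,7,8,9}; box has {1,2,4,5,6,8} → only 3 remains.
row 4, column 2 = 2: row 4 has {3,4}; col 2 has {1,3,5,6,7,8,9}; box has {3,6,7,8,9} → only 2 remains.
row 4, column 3 = 1: row 4 has {2,3,4}; col 3 has {3,5,8}; box has {2,3,6,7,8,9} → only 1 remains.
row 6, column 2 = 4: row 6 has {3,6,8}; col 2 has {1,2,3,5,6,7,8,9}; box has {1,2,3,6,7,8,9} → only 4 remains.
row 7, column 4 = 2: row 7 has {5,6,7,8,9}; col 4 has {1,3,4,7}; box has {3,4,6,7,8,9} → only 2 remains.
row 7, column 6 = 1: row 7 has {2,5,6,7,8,9}; col 6 has {3,4,6,8}; box has {2,3,4,6,7,8,9} → only 1 remains.
row 7, column 8 = 3: row 7 has {1,2,5,6,7,8,9}; col 8 has {1,8,9}; box has {1,2,4,5,6,7,8,9} → only 3 remains.
row 8, column 1 = 1: row 8 has {2,3,4,5,7,8,9}; col 1 has {2,3,4,6,7,8,9}; box has {3,5,7,8,9} → only 1 remains.
row 8, column 3 = 6: row 8 has {1,2,3,4,5,7,8,9}; col 3 has {1,3,5,8}; box has {1,3,5,7,8,9} → only 6 remains.
row 9, column 3 = 2: row 9 has {1,3,4,6,7,8,9}; col 3 has {1,3,5,6,8}; box has {1,3,5,6,7,8,9} → only 2 remains.
row 9, column 5 = 5: row 9 has {1,2,3,4,6,7,8,9}; col 5 has {3,8,9}; box has {1,2,3,4,6,7,8,9} → only 5 remains.
row 4, column 1 = 5: row 4 has {1,2,3,4}; col 1 has {1,2,3,4,6,7,8,9}; box has {1,2,3,4,6,7,8,9} → only 5 remains.
row 7, column 3 = 4: row 7 has {1,2,3,5,6,7,8,9}; col 3 has {1,2,3,5,6,8}; box has {1,2,3,5,6,7,8,9} → only 4 remains.
row 2, column 7 = 1: in row 2, 1 can only go here (every other open cell in that row sees a 1).
row 3, column 7 = 3: in row 3, 3 can only go here (every other open cell in that row sees a 3).
row 4, column 7 = 8: in row 4, 8 can only go here (every other open cell in that row sees an 8).
row 5, column 7 = 5: row 5 has {3,7,9}; col 7 has {1,2,3,4,6,8}; box has {3,8} → only 5 remains.
row 5, column 6 = 2: row 5 has {3,5,7,9}; col 6 has {1,3,4,6,8}; box has {3,4} → only 2 remains.
row 1, column 6 = 5: in row 1, 5 can only go here (every other open cell in that row sees a 5).
row 2, column 4 = 9: row 2 has {1,2,3,4,6,8}; col 4 has {1,2,3,4,7}; box has {1,3,5,8} → only 9 remains.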